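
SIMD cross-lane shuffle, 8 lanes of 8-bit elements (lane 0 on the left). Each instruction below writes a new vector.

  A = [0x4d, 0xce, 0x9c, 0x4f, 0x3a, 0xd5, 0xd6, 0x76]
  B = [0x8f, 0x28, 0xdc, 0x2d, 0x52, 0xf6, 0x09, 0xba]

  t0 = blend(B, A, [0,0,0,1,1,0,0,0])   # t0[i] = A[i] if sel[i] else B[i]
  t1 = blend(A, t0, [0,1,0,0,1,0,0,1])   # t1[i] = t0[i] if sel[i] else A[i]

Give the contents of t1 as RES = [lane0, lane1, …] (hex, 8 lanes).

RES = [0x4d, 0x28, 0x9c, 0x4f, 0x3a, 0xd5, 0xd6, 0xba]

→ t0 |8f|28|dc|4f|3a|f6|09|ba|
→ t1 |4d|28|9c|4f|3a|d5|d6|ba|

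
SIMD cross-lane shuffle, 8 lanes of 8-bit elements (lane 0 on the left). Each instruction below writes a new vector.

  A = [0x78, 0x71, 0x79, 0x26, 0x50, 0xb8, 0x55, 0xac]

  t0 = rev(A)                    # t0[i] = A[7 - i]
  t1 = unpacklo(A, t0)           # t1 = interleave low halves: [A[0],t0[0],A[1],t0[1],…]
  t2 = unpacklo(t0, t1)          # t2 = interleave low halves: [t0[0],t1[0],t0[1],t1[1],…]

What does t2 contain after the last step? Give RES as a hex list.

RES = [0xac, 0x78, 0x55, 0xac, 0xb8, 0x71, 0x50, 0x55]

→ t0 |ac|55|b8|50|26|79|71|78|
→ t1 |78|ac|71|55|79|b8|26|50|
→ t2 |ac|78|55|ac|b8|71|50|55|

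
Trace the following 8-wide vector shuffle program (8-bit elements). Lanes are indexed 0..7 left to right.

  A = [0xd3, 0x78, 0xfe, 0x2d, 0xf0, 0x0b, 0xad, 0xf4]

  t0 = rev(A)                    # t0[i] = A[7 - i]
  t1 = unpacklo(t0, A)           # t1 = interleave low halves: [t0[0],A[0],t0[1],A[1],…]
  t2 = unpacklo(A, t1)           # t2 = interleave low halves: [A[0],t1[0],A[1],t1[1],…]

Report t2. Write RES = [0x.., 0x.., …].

  t0: f4 ad 0b f0 2d fe 78 d3
  t1: f4 d3 ad 78 0b fe f0 2d
  t2: d3 f4 78 d3 fe ad 2d 78

RES = [0xd3, 0xf4, 0x78, 0xd3, 0xfe, 0xad, 0x2d, 0x78]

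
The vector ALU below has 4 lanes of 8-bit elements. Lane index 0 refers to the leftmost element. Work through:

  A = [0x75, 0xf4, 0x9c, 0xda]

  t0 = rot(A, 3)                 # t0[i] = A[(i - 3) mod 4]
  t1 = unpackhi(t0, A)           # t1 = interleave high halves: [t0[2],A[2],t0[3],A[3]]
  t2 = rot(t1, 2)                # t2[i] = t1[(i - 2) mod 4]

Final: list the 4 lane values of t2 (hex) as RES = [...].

RES = [0x75, 0xda, 0xda, 0x9c]

  t0: f4 9c da 75
  t1: da 9c 75 da
  t2: 75 da da 9c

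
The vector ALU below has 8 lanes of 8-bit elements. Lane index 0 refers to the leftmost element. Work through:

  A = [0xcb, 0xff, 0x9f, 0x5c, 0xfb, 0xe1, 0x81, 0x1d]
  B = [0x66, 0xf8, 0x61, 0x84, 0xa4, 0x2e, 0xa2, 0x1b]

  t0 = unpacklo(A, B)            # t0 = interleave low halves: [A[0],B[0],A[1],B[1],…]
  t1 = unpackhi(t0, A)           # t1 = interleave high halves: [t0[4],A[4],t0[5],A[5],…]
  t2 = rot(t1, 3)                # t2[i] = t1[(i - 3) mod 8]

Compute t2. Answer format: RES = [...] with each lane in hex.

RES = [0x81, 0x84, 0x1d, 0x9f, 0xfb, 0x61, 0xe1, 0x5c]

  t0: cb 66 ff f8 9f 61 5c 84
  t1: 9f fb 61 e1 5c 81 84 1d
  t2: 81 84 1d 9f fb 61 e1 5c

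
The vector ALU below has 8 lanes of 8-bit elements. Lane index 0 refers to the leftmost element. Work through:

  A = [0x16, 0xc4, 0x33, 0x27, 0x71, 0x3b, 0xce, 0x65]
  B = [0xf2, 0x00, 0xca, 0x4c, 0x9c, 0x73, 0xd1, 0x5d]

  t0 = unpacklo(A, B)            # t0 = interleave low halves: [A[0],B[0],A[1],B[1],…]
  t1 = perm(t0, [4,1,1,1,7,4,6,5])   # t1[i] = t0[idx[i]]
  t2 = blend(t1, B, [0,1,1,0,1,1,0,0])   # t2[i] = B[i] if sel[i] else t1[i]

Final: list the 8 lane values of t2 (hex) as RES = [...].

RES = [0x33, 0x00, 0xca, 0xf2, 0x9c, 0x73, 0x27, 0xca]

→ t0 |16|f2|c4|00|33|ca|27|4c|
→ t1 |33|f2|f2|f2|4c|33|27|ca|
→ t2 |33|00|ca|f2|9c|73|27|ca|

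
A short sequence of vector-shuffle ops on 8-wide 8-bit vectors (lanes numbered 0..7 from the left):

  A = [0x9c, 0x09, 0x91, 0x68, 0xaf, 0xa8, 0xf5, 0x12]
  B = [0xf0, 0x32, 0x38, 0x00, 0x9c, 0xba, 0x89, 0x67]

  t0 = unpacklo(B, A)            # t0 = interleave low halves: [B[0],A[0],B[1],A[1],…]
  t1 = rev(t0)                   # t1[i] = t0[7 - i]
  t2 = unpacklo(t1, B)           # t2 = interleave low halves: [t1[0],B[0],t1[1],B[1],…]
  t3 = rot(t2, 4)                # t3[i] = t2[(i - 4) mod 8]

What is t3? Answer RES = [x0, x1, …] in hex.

RES = [ 0x91  0x38  0x38  0x00  0x68  0xf0  0x00  0x32 ]

  t0: f0 9c 32 09 38 91 00 68
  t1: 68 00 91 38 09 32 9c f0
  t2: 68 f0 00 32 91 38 38 00
  t3: 91 38 38 00 68 f0 00 32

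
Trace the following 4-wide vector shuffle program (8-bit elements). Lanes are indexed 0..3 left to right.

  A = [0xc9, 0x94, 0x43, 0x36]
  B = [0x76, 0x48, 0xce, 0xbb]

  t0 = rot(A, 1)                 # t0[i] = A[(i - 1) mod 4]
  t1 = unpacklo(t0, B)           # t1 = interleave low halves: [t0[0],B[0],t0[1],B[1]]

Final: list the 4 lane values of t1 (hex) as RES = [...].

→ t0 |36|c9|94|43|
→ t1 |36|76|c9|48|

RES = [0x36, 0x76, 0xc9, 0x48]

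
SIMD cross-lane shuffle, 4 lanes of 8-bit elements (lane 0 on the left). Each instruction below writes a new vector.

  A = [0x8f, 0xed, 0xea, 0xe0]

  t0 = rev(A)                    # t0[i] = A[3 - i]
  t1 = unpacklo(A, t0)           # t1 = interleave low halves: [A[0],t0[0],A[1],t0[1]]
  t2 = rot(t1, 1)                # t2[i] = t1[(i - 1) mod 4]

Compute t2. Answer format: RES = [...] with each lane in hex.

  t0: e0 ea ed 8f
  t1: 8f e0 ed ea
  t2: ea 8f e0 ed

RES = [ 0xea  0x8f  0xe0  0xed ]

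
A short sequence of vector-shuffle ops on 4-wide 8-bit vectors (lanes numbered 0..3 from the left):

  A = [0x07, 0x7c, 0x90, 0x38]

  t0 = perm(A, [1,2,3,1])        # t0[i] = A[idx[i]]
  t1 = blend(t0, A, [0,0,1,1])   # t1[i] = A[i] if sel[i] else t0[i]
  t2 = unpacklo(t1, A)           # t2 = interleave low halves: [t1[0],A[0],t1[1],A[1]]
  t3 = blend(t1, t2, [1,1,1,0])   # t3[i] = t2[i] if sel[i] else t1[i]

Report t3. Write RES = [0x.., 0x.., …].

RES = [ 0x7c  0x07  0x90  0x38 ]

  t0: 7c 90 38 7c
  t1: 7c 90 90 38
  t2: 7c 07 90 7c
  t3: 7c 07 90 38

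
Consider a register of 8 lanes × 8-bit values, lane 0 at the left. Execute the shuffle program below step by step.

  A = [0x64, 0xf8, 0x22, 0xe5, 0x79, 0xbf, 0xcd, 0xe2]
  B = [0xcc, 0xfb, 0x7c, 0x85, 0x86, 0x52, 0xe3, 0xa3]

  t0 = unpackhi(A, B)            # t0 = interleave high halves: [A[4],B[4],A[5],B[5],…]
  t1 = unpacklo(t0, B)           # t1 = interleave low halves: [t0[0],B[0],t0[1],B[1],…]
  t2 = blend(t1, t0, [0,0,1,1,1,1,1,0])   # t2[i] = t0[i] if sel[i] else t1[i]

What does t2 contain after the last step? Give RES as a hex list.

t0 = [0x79, 0x86, 0xbf, 0x52, 0xcd, 0xe3, 0xe2, 0xa3]
t1 = [0x79, 0xcc, 0x86, 0xfb, 0xbf, 0x7c, 0x52, 0x85]
t2 = [0x79, 0xcc, 0xbf, 0x52, 0xcd, 0xe3, 0xe2, 0x85]

RES = [ 0x79  0xcc  0xbf  0x52  0xcd  0xe3  0xe2  0x85 ]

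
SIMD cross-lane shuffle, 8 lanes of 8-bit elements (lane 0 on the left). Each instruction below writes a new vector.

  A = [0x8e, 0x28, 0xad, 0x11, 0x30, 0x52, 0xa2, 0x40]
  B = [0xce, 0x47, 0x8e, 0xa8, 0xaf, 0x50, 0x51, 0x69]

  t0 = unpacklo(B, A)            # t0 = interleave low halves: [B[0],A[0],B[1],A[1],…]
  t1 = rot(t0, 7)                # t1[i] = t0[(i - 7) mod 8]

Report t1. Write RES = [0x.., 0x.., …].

→ t0 |ce|8e|47|28|8e|ad|a8|11|
→ t1 |8e|47|28|8e|ad|a8|11|ce|

RES = [0x8e, 0x47, 0x28, 0x8e, 0xad, 0xa8, 0x11, 0xce]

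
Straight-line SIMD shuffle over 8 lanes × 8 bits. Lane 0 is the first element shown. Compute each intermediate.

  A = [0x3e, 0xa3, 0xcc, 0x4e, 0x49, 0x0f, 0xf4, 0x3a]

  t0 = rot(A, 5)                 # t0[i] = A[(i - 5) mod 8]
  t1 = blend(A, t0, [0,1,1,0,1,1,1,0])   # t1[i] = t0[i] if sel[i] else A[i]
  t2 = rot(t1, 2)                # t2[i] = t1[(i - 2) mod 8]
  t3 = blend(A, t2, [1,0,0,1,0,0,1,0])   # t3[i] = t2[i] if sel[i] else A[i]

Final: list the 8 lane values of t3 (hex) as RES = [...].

t0 = [0x4e, 0x49, 0x0f, 0xf4, 0x3a, 0x3e, 0xa3, 0xcc]
t1 = [0x3e, 0x49, 0x0f, 0x4e, 0x3a, 0x3e, 0xa3, 0x3a]
t2 = [0xa3, 0x3a, 0x3e, 0x49, 0x0f, 0x4e, 0x3a, 0x3e]
t3 = [0xa3, 0xa3, 0xcc, 0x49, 0x49, 0x0f, 0x3a, 0x3a]

RES = [0xa3, 0xa3, 0xcc, 0x49, 0x49, 0x0f, 0x3a, 0x3a]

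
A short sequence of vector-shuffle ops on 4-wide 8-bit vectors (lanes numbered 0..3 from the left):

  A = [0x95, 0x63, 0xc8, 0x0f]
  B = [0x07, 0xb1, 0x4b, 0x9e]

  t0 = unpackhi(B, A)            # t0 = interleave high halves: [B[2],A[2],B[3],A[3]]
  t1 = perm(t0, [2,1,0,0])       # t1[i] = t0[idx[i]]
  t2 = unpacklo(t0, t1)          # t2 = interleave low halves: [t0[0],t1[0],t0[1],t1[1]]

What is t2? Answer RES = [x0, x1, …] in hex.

RES = [ 0x4b  0x9e  0xc8  0xc8 ]

t0 = [0x4b, 0xc8, 0x9e, 0x0f]
t1 = [0x9e, 0xc8, 0x4b, 0x4b]
t2 = [0x4b, 0x9e, 0xc8, 0xc8]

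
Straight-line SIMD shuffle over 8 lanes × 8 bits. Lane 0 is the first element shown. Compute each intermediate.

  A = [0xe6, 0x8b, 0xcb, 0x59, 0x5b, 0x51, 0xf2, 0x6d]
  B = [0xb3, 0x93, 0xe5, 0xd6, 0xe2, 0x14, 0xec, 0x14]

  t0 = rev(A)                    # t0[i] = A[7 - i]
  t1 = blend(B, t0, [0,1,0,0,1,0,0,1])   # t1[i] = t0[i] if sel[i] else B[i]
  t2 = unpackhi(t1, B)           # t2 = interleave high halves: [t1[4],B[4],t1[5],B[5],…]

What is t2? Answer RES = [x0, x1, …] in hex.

→ t0 |6d|f2|51|5b|59|cb|8b|e6|
→ t1 |b3|f2|e5|d6|59|14|ec|e6|
→ t2 |59|e2|14|14|ec|ec|e6|14|

RES = [ 0x59  0xe2  0x14  0x14  0xec  0xec  0xe6  0x14 ]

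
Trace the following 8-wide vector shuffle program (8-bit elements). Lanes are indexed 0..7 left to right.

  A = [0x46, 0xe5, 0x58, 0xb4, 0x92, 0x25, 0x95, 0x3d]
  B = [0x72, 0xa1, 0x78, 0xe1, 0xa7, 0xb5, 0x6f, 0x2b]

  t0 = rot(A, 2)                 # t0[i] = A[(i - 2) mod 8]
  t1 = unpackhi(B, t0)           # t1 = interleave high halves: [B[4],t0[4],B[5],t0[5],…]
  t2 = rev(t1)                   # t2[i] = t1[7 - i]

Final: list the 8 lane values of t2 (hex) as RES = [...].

→ t0 |95|3d|46|e5|58|b4|92|25|
→ t1 |a7|58|b5|b4|6f|92|2b|25|
→ t2 |25|2b|92|6f|b4|b5|58|a7|

RES = [0x25, 0x2b, 0x92, 0x6f, 0xb4, 0xb5, 0x58, 0xa7]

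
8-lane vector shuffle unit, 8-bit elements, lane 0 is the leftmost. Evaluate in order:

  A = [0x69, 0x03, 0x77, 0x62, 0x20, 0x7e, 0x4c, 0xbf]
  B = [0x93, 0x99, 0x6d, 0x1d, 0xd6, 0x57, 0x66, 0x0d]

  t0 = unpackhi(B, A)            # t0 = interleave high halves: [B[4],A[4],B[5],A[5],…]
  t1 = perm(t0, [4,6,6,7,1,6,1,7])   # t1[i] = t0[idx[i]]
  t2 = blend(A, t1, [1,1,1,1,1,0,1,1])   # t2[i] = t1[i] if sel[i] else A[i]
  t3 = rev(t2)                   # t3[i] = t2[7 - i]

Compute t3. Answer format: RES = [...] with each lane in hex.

t0 = [0xd6, 0x20, 0x57, 0x7e, 0x66, 0x4c, 0x0d, 0xbf]
t1 = [0x66, 0x0d, 0x0d, 0xbf, 0x20, 0x0d, 0x20, 0xbf]
t2 = [0x66, 0x0d, 0x0d, 0xbf, 0x20, 0x7e, 0x20, 0xbf]
t3 = [0xbf, 0x20, 0x7e, 0x20, 0xbf, 0x0d, 0x0d, 0x66]

RES = [ 0xbf  0x20  0x7e  0x20  0xbf  0x0d  0x0d  0x66 ]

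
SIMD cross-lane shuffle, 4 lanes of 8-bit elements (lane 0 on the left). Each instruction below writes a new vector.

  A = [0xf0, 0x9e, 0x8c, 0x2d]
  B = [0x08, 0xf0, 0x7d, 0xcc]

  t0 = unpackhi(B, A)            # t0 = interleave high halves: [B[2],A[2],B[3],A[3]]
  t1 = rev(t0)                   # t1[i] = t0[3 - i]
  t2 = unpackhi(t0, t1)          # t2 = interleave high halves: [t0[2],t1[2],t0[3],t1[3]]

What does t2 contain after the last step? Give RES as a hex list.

  t0: 7d 8c cc 2d
  t1: 2d cc 8c 7d
  t2: cc 8c 2d 7d

RES = [0xcc, 0x8c, 0x2d, 0x7d]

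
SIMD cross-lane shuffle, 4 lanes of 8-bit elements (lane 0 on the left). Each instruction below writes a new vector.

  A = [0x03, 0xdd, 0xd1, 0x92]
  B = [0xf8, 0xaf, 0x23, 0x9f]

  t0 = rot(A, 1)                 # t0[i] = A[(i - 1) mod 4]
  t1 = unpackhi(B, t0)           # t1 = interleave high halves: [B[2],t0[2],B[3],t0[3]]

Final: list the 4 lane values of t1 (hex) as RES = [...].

RES = [ 0x23  0xdd  0x9f  0xd1 ]

  t0: 92 03 dd d1
  t1: 23 dd 9f d1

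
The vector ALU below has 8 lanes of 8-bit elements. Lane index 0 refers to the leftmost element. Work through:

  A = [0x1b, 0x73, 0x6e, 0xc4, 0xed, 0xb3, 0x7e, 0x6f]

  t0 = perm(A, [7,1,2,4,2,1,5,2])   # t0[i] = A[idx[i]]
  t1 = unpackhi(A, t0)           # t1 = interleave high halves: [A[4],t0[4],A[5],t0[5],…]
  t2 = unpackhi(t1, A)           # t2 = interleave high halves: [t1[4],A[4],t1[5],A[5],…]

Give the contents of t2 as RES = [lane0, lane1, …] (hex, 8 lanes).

RES = [0x7e, 0xed, 0xb3, 0xb3, 0x6f, 0x7e, 0x6e, 0x6f]

→ t0 |6f|73|6e|ed|6e|73|b3|6e|
→ t1 |ed|6e|b3|73|7e|b3|6f|6e|
→ t2 |7e|ed|b3|b3|6f|7e|6e|6f|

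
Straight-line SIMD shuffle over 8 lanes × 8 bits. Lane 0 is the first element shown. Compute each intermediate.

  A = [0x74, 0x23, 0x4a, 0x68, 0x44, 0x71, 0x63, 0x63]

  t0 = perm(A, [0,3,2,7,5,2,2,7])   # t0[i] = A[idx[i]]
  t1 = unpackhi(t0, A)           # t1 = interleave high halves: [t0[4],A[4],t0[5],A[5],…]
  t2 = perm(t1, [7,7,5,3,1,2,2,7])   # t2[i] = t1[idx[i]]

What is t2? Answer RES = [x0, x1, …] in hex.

  t0: 74 68 4a 63 71 4a 4a 63
  t1: 71 44 4a 71 4a 63 63 63
  t2: 63 63 63 71 44 4a 4a 63

RES = [0x63, 0x63, 0x63, 0x71, 0x44, 0x4a, 0x4a, 0x63]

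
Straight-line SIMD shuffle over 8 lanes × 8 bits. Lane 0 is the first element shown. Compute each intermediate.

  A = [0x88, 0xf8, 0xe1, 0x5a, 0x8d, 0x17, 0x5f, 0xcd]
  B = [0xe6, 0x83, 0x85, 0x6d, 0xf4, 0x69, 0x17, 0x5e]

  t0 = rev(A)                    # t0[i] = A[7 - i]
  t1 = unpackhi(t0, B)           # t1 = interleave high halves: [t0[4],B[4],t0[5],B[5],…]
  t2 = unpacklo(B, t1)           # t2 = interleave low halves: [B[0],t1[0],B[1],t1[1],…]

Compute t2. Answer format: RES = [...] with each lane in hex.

RES = [ 0xe6  0x5a  0x83  0xf4  0x85  0xe1  0x6d  0x69 ]

  t0: cd 5f 17 8d 5a e1 f8 88
  t1: 5a f4 e1 69 f8 17 88 5e
  t2: e6 5a 83 f4 85 e1 6d 69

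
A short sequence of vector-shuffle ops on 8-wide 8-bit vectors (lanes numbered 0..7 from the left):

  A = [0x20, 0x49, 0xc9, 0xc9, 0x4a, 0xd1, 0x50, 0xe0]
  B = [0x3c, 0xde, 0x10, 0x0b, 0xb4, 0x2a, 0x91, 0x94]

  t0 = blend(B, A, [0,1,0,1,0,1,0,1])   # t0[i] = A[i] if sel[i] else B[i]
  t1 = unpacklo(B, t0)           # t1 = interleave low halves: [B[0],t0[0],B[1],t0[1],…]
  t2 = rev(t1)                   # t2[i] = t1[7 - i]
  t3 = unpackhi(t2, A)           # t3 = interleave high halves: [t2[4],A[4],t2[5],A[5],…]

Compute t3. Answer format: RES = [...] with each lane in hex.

RES = [0x49, 0x4a, 0xde, 0xd1, 0x3c, 0x50, 0x3c, 0xe0]

→ t0 |3c|49|10|c9|b4|d1|91|e0|
→ t1 |3c|3c|de|49|10|10|0b|c9|
→ t2 |c9|0b|10|10|49|de|3c|3c|
→ t3 |49|4a|de|d1|3c|50|3c|e0|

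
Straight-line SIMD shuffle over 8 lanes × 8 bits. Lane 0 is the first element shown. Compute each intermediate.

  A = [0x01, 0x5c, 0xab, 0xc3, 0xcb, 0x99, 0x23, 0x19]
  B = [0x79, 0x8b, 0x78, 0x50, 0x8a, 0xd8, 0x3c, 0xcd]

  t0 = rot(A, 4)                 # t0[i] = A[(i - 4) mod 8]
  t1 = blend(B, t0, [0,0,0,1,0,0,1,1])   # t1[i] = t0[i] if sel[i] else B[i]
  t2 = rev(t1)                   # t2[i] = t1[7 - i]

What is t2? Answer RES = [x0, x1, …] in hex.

→ t0 |cb|99|23|19|01|5c|ab|c3|
→ t1 |79|8b|78|19|8a|d8|ab|c3|
→ t2 |c3|ab|d8|8a|19|78|8b|79|

RES = [0xc3, 0xab, 0xd8, 0x8a, 0x19, 0x78, 0x8b, 0x79]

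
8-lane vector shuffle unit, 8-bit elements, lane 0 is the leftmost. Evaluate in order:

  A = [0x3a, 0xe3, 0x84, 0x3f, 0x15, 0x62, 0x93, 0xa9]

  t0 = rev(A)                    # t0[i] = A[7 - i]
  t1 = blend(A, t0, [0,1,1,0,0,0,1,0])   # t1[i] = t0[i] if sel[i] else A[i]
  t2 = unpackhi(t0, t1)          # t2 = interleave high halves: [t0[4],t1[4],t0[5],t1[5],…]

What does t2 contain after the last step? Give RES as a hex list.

RES = [ 0x3f  0x15  0x84  0x62  0xe3  0xe3  0x3a  0xa9 ]

t0 = [0xa9, 0x93, 0x62, 0x15, 0x3f, 0x84, 0xe3, 0x3a]
t1 = [0x3a, 0x93, 0x62, 0x3f, 0x15, 0x62, 0xe3, 0xa9]
t2 = [0x3f, 0x15, 0x84, 0x62, 0xe3, 0xe3, 0x3a, 0xa9]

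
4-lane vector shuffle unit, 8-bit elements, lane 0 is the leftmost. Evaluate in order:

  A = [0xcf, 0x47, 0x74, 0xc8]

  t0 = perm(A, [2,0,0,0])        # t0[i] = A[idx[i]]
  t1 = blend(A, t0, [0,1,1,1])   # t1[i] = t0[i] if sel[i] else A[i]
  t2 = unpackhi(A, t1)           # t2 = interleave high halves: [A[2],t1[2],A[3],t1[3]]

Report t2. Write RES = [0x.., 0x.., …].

→ t0 |74|cf|cf|cf|
→ t1 |cf|cf|cf|cf|
→ t2 |74|cf|c8|cf|

RES = [0x74, 0xcf, 0xc8, 0xcf]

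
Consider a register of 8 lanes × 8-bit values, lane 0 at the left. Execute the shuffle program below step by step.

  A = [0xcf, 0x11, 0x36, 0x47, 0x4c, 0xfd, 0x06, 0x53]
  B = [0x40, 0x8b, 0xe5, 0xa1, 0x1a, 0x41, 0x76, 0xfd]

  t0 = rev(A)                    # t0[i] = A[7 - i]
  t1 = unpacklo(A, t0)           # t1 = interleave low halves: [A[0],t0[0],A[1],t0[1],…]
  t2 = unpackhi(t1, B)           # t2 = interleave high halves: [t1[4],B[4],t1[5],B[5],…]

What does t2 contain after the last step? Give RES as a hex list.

  t0: 53 06 fd 4c 47 36 11 cf
  t1: cf 53 11 06 36 fd 47 4c
  t2: 36 1a fd 41 47 76 4c fd

RES = [0x36, 0x1a, 0xfd, 0x41, 0x47, 0x76, 0x4c, 0xfd]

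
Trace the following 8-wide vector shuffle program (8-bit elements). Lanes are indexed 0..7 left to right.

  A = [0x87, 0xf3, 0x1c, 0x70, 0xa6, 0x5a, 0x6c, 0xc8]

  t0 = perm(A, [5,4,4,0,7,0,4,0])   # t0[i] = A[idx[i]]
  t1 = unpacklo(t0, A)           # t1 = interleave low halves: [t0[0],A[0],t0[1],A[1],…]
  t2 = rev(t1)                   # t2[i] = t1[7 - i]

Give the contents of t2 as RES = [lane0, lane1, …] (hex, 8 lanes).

→ t0 |5a|a6|a6|87|c8|87|a6|87|
→ t1 |5a|87|a6|f3|a6|1c|87|70|
→ t2 |70|87|1c|a6|f3|a6|87|5a|

RES = [ 0x70  0x87  0x1c  0xa6  0xf3  0xa6  0x87  0x5a ]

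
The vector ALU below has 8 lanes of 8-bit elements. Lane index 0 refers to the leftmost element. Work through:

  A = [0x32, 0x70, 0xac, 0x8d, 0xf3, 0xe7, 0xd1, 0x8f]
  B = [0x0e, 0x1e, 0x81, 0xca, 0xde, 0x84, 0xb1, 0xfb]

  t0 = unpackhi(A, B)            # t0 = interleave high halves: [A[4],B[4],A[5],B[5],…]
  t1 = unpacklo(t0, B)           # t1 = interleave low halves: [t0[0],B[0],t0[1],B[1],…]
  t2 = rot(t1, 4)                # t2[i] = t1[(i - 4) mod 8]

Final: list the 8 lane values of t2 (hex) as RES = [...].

t0 = [0xf3, 0xde, 0xe7, 0x84, 0xd1, 0xb1, 0x8f, 0xfb]
t1 = [0xf3, 0x0e, 0xde, 0x1e, 0xe7, 0x81, 0x84, 0xca]
t2 = [0xe7, 0x81, 0x84, 0xca, 0xf3, 0x0e, 0xde, 0x1e]

RES = [0xe7, 0x81, 0x84, 0xca, 0xf3, 0x0e, 0xde, 0x1e]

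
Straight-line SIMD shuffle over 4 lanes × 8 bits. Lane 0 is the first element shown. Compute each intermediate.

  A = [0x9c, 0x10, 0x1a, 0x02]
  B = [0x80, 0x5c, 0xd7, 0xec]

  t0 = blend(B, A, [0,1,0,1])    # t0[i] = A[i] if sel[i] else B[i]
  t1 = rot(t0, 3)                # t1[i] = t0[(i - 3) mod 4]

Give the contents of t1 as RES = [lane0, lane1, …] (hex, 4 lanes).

  t0: 80 10 d7 02
  t1: 10 d7 02 80

RES = [ 0x10  0xd7  0x02  0x80 ]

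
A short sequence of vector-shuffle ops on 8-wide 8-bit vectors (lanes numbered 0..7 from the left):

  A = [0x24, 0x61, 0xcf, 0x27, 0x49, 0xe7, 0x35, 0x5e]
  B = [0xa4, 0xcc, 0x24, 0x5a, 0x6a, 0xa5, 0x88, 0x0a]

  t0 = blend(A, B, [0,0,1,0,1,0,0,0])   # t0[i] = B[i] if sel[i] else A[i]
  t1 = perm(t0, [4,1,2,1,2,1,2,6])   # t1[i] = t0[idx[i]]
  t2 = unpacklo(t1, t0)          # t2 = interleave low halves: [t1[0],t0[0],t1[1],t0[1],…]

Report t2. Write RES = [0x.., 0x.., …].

→ t0 |24|61|24|27|6a|e7|35|5e|
→ t1 |6a|61|24|61|24|61|24|35|
→ t2 |6a|24|61|61|24|24|61|27|

RES = [ 0x6a  0x24  0x61  0x61  0x24  0x24  0x61  0x27 ]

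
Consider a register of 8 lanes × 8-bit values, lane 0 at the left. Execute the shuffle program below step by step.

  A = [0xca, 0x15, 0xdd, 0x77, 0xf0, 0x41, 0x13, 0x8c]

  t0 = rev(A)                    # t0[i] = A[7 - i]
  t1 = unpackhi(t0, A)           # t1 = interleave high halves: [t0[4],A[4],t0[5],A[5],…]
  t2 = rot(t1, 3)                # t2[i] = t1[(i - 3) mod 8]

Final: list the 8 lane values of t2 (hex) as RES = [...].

t0 = [0x8c, 0x13, 0x41, 0xf0, 0x77, 0xdd, 0x15, 0xca]
t1 = [0x77, 0xf0, 0xdd, 0x41, 0x15, 0x13, 0xca, 0x8c]
t2 = [0x13, 0xca, 0x8c, 0x77, 0xf0, 0xdd, 0x41, 0x15]

RES = [ 0x13  0xca  0x8c  0x77  0xf0  0xdd  0x41  0x15 ]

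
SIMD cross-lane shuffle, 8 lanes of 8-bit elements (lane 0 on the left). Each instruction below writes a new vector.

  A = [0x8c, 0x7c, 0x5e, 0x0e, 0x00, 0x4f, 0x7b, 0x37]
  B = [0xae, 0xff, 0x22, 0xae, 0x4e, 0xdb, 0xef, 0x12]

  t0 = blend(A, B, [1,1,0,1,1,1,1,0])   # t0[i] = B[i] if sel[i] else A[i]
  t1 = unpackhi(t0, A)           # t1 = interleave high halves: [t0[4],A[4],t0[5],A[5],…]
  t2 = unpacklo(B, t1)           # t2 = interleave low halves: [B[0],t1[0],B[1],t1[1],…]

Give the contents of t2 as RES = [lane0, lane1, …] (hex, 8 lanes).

RES = [0xae, 0x4e, 0xff, 0x00, 0x22, 0xdb, 0xae, 0x4f]

  t0: ae ff 5e ae 4e db ef 37
  t1: 4e 00 db 4f ef 7b 37 37
  t2: ae 4e ff 00 22 db ae 4f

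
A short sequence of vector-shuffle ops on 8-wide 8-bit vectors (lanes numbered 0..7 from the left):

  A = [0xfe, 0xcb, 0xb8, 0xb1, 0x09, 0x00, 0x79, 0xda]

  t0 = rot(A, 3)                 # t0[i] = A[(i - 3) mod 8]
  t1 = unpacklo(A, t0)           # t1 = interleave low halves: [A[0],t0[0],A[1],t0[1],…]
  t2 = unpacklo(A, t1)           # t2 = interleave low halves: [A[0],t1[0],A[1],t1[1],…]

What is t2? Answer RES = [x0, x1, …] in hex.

RES = [0xfe, 0xfe, 0xcb, 0x00, 0xb8, 0xcb, 0xb1, 0x79]

  t0: 00 79 da fe cb b8 b1 09
  t1: fe 00 cb 79 b8 da b1 fe
  t2: fe fe cb 00 b8 cb b1 79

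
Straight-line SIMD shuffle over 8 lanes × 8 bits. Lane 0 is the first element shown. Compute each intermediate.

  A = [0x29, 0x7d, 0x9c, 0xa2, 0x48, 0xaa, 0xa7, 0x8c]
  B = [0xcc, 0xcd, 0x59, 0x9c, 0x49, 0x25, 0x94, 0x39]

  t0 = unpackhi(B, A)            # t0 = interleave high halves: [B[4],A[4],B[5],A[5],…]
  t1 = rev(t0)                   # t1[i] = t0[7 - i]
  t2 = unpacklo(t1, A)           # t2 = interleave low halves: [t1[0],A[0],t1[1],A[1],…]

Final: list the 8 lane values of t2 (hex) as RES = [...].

RES = [ 0x8c  0x29  0x39  0x7d  0xa7  0x9c  0x94  0xa2 ]

→ t0 |49|48|25|aa|94|a7|39|8c|
→ t1 |8c|39|a7|94|aa|25|48|49|
→ t2 |8c|29|39|7d|a7|9c|94|a2|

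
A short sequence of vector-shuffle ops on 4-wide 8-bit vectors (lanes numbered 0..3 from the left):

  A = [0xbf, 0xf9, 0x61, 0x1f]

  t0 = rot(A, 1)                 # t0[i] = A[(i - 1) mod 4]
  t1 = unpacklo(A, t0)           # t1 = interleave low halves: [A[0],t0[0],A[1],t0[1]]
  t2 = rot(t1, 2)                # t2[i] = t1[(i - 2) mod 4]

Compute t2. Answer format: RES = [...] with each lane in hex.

→ t0 |1f|bf|f9|61|
→ t1 |bf|1f|f9|bf|
→ t2 |f9|bf|bf|1f|

RES = [0xf9, 0xbf, 0xbf, 0x1f]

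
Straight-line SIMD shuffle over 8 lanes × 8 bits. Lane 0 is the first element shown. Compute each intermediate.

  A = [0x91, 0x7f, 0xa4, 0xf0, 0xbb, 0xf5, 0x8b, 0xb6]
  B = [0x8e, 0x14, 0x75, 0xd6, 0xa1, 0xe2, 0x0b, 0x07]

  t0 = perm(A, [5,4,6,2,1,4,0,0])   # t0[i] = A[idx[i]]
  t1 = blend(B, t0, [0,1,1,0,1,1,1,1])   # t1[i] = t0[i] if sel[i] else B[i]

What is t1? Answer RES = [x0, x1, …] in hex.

  t0: f5 bb 8b a4 7f bb 91 91
  t1: 8e bb 8b d6 7f bb 91 91

RES = [0x8e, 0xbb, 0x8b, 0xd6, 0x7f, 0xbb, 0x91, 0x91]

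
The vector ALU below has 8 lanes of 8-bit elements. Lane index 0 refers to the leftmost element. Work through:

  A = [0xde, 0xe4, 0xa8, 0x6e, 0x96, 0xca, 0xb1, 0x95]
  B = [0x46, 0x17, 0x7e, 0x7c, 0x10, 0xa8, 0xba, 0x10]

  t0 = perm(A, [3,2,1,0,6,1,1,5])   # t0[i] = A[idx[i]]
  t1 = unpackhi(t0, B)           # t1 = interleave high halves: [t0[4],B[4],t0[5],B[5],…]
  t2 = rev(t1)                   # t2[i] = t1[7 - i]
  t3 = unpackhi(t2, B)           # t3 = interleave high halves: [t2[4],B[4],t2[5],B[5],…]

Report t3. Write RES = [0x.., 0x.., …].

  t0: 6e a8 e4 de b1 e4 e4 ca
  t1: b1 10 e4 a8 e4 ba ca 10
  t2: 10 ca ba e4 a8 e4 10 b1
  t3: a8 10 e4 a8 10 ba b1 10

RES = [ 0xa8  0x10  0xe4  0xa8  0x10  0xba  0xb1  0x10 ]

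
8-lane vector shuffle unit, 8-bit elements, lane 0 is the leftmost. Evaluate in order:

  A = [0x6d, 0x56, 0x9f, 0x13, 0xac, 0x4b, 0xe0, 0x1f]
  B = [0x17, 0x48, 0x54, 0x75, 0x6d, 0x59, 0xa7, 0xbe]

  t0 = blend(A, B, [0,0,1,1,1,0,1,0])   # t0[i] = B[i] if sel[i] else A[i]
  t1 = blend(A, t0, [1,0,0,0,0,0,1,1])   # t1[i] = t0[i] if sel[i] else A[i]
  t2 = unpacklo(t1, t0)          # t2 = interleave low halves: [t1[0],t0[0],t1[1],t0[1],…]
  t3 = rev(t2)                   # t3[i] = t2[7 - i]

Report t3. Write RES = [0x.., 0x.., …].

RES = [0x75, 0x13, 0x54, 0x9f, 0x56, 0x56, 0x6d, 0x6d]

t0 = [0x6d, 0x56, 0x54, 0x75, 0x6d, 0x4b, 0xa7, 0x1f]
t1 = [0x6d, 0x56, 0x9f, 0x13, 0xac, 0x4b, 0xa7, 0x1f]
t2 = [0x6d, 0x6d, 0x56, 0x56, 0x9f, 0x54, 0x13, 0x75]
t3 = [0x75, 0x13, 0x54, 0x9f, 0x56, 0x56, 0x6d, 0x6d]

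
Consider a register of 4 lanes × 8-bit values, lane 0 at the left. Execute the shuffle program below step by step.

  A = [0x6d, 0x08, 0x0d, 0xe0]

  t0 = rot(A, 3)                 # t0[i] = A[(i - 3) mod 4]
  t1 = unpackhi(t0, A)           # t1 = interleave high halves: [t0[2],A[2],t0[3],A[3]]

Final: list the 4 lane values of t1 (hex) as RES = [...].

RES = [0xe0, 0x0d, 0x6d, 0xe0]

t0 = [0x08, 0x0d, 0xe0, 0x6d]
t1 = [0xe0, 0x0d, 0x6d, 0xe0]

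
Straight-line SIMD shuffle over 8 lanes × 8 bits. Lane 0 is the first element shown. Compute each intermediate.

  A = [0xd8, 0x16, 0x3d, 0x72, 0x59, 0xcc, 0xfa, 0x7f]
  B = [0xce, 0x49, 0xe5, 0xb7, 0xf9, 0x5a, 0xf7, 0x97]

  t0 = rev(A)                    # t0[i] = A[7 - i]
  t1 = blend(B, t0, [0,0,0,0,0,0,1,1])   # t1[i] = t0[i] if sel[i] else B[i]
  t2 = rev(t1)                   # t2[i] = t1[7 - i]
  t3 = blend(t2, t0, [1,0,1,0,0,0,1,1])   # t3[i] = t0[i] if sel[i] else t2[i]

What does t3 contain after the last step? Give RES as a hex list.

RES = [ 0x7f  0x16  0xcc  0xf9  0xb7  0xe5  0x16  0xd8 ]

  t0: 7f fa cc 59 72 3d 16 d8
  t1: ce 49 e5 b7 f9 5a 16 d8
  t2: d8 16 5a f9 b7 e5 49 ce
  t3: 7f 16 cc f9 b7 e5 16 d8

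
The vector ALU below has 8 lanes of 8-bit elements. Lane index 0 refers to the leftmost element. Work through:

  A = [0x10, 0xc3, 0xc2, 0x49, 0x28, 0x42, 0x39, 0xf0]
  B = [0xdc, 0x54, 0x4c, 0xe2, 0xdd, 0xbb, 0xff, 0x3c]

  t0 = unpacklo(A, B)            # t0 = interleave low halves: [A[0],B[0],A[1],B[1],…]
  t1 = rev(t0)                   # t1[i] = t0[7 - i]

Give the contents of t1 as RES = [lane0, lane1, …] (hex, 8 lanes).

  t0: 10 dc c3 54 c2 4c 49 e2
  t1: e2 49 4c c2 54 c3 dc 10

RES = [0xe2, 0x49, 0x4c, 0xc2, 0x54, 0xc3, 0xdc, 0x10]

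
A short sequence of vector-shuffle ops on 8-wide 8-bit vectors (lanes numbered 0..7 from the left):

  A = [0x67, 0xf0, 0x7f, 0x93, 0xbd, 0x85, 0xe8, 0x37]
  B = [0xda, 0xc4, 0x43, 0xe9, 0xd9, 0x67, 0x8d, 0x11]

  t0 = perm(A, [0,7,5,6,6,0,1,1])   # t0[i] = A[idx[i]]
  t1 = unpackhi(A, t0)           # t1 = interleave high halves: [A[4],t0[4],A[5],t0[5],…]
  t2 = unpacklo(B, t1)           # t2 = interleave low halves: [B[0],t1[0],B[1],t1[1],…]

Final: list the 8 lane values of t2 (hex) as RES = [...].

→ t0 |67|37|85|e8|e8|67|f0|f0|
→ t1 |bd|e8|85|67|e8|f0|37|f0|
→ t2 |da|bd|c4|e8|43|85|e9|67|

RES = [0xda, 0xbd, 0xc4, 0xe8, 0x43, 0x85, 0xe9, 0x67]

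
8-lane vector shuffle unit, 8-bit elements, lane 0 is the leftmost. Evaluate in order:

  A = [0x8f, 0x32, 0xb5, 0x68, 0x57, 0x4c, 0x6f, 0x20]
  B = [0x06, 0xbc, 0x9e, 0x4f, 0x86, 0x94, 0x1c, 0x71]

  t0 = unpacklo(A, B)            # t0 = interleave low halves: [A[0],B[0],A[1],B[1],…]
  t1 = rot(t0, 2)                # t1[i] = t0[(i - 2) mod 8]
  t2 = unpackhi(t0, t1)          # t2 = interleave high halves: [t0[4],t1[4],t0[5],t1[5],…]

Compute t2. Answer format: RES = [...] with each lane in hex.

RES = [0xb5, 0x32, 0x9e, 0xbc, 0x68, 0xb5, 0x4f, 0x9e]

→ t0 |8f|06|32|bc|b5|9e|68|4f|
→ t1 |68|4f|8f|06|32|bc|b5|9e|
→ t2 |b5|32|9e|bc|68|b5|4f|9e|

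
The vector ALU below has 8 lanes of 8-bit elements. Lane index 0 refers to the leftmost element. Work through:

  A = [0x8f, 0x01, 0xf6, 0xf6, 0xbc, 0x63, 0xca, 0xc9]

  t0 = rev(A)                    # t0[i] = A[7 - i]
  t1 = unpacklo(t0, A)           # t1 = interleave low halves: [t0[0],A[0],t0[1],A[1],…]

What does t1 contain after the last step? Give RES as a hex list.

  t0: c9 ca 63 bc f6 f6 01 8f
  t1: c9 8f ca 01 63 f6 bc f6

RES = [0xc9, 0x8f, 0xca, 0x01, 0x63, 0xf6, 0xbc, 0xf6]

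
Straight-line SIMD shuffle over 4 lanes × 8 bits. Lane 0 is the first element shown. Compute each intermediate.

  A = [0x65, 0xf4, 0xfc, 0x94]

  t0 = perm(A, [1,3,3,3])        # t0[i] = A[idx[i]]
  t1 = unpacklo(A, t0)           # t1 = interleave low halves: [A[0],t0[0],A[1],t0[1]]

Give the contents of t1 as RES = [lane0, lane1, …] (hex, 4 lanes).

RES = [0x65, 0xf4, 0xf4, 0x94]

→ t0 |f4|94|94|94|
→ t1 |65|f4|f4|94|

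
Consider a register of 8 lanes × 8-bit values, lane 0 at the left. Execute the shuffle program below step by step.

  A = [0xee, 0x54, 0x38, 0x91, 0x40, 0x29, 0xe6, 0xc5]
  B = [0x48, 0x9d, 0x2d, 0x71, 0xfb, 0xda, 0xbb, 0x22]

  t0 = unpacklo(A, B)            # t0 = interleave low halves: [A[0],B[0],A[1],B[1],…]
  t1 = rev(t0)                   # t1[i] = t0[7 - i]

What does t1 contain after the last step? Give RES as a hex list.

RES = [ 0x71  0x91  0x2d  0x38  0x9d  0x54  0x48  0xee ]

t0 = [0xee, 0x48, 0x54, 0x9d, 0x38, 0x2d, 0x91, 0x71]
t1 = [0x71, 0x91, 0x2d, 0x38, 0x9d, 0x54, 0x48, 0xee]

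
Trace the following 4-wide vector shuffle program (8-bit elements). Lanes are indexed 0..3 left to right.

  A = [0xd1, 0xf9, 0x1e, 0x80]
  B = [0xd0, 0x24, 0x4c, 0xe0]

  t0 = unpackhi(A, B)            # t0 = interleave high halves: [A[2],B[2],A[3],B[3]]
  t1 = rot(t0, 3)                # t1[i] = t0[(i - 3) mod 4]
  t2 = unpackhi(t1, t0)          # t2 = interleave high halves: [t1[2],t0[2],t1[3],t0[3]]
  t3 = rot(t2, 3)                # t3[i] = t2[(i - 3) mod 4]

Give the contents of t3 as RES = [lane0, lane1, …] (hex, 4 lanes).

RES = [0x80, 0x1e, 0xe0, 0xe0]

t0 = [0x1e, 0x4c, 0x80, 0xe0]
t1 = [0x4c, 0x80, 0xe0, 0x1e]
t2 = [0xe0, 0x80, 0x1e, 0xe0]
t3 = [0x80, 0x1e, 0xe0, 0xe0]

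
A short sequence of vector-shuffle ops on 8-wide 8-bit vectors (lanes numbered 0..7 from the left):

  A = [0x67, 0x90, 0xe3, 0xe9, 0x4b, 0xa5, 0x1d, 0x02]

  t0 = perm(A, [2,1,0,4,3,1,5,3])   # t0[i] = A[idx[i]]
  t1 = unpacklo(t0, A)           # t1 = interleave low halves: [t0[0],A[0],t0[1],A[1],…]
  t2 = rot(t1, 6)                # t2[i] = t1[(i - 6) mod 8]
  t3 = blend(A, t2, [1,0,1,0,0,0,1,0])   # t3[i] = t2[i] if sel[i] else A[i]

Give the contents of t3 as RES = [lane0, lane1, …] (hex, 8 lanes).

  t0: e3 90 67 4b e9 90 a5 e9
  t1: e3 67 90 90 67 e3 4b e9
  t2: 90 90 67 e3 4b e9 e3 67
  t3: 90 90 67 e9 4b a5 e3 02

RES = [0x90, 0x90, 0x67, 0xe9, 0x4b, 0xa5, 0xe3, 0x02]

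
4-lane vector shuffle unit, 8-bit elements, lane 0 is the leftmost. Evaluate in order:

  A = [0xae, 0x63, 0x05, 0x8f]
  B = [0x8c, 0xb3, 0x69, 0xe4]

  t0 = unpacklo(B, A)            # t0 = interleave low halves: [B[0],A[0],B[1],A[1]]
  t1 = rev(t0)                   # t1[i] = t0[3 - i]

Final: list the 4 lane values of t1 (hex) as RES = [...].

  t0: 8c ae b3 63
  t1: 63 b3 ae 8c

RES = [0x63, 0xb3, 0xae, 0x8c]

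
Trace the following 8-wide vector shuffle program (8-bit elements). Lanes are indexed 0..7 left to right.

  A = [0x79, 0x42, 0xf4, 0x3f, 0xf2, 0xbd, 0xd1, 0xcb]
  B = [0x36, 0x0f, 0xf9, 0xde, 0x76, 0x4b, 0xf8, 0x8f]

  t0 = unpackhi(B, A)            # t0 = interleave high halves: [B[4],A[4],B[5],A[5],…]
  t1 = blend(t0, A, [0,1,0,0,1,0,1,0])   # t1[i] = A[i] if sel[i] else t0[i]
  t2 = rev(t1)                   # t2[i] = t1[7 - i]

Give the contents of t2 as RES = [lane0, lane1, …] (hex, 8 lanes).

RES = [ 0xcb  0xd1  0xd1  0xf2  0xbd  0x4b  0x42  0x76 ]

t0 = [0x76, 0xf2, 0x4b, 0xbd, 0xf8, 0xd1, 0x8f, 0xcb]
t1 = [0x76, 0x42, 0x4b, 0xbd, 0xf2, 0xd1, 0xd1, 0xcb]
t2 = [0xcb, 0xd1, 0xd1, 0xf2, 0xbd, 0x4b, 0x42, 0x76]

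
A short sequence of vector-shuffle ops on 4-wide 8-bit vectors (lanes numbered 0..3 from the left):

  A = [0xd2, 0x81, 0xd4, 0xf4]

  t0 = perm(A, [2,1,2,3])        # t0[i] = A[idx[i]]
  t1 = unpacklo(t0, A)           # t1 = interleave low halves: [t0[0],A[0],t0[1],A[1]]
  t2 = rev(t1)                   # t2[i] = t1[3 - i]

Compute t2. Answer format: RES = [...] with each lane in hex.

  t0: d4 81 d4 f4
  t1: d4 d2 81 81
  t2: 81 81 d2 d4

RES = [ 0x81  0x81  0xd2  0xd4 ]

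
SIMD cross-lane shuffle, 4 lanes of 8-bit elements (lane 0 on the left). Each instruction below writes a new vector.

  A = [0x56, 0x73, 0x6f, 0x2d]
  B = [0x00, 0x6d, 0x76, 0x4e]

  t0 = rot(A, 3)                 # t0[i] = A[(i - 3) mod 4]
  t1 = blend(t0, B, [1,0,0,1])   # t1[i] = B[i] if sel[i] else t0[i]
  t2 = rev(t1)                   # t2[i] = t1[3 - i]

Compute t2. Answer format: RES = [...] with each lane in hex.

RES = [0x4e, 0x2d, 0x6f, 0x00]

  t0: 73 6f 2d 56
  t1: 00 6f 2d 4e
  t2: 4e 2d 6f 00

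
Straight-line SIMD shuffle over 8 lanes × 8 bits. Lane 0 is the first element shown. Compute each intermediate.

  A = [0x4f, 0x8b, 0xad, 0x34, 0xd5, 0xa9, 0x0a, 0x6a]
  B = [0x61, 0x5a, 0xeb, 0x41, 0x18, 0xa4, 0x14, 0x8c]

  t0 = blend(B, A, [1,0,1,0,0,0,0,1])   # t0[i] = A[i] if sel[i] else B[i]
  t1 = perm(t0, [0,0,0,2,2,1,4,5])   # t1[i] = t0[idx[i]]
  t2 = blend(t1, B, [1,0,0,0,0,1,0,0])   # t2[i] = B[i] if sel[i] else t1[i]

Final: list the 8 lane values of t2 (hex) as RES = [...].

  t0: 4f 5a ad 41 18 a4 14 6a
  t1: 4f 4f 4f ad ad 5a 18 a4
  t2: 61 4f 4f ad ad a4 18 a4

RES = [ 0x61  0x4f  0x4f  0xad  0xad  0xa4  0x18  0xa4 ]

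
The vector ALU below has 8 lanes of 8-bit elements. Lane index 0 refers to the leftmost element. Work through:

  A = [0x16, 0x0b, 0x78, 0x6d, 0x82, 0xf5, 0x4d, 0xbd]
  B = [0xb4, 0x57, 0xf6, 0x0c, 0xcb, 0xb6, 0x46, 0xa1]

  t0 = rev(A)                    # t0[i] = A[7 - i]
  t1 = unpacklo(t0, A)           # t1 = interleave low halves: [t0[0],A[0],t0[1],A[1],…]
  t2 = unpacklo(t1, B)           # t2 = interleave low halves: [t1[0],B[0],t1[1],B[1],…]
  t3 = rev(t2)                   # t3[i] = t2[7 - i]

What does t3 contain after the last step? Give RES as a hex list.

  t0: bd 4d f5 82 6d 78 0b 16
  t1: bd 16 4d 0b f5 78 82 6d
  t2: bd b4 16 57 4d f6 0b 0c
  t3: 0c 0b f6 4d 57 16 b4 bd

RES = [0x0c, 0x0b, 0xf6, 0x4d, 0x57, 0x16, 0xb4, 0xbd]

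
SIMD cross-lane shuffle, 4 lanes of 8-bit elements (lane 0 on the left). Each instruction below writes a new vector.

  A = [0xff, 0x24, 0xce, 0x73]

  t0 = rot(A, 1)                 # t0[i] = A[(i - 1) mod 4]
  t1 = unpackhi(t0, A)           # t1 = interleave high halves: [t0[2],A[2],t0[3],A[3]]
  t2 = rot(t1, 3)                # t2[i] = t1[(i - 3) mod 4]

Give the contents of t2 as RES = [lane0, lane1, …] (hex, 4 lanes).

RES = [ 0xce  0xce  0x73  0x24 ]

→ t0 |73|ff|24|ce|
→ t1 |24|ce|ce|73|
→ t2 |ce|ce|73|24|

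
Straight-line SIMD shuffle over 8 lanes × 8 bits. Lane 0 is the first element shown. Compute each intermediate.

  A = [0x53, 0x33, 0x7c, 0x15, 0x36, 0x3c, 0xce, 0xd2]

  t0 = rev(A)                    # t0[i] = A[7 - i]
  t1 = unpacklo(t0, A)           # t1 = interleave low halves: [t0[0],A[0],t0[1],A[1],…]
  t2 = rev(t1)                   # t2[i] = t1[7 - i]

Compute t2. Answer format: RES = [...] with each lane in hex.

RES = [ 0x15  0x36  0x7c  0x3c  0x33  0xce  0x53  0xd2 ]

t0 = [0xd2, 0xce, 0x3c, 0x36, 0x15, 0x7c, 0x33, 0x53]
t1 = [0xd2, 0x53, 0xce, 0x33, 0x3c, 0x7c, 0x36, 0x15]
t2 = [0x15, 0x36, 0x7c, 0x3c, 0x33, 0xce, 0x53, 0xd2]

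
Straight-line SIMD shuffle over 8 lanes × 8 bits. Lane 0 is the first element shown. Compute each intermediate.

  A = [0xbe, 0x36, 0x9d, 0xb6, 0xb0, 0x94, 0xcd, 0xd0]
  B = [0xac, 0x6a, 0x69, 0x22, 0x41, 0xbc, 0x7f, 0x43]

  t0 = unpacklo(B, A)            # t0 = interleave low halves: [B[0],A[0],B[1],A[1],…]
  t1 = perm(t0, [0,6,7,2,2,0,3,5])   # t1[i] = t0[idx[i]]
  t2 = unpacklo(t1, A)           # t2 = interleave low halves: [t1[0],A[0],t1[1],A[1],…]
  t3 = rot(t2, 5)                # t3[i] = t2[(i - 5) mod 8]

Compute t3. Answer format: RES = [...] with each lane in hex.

RES = [0x36, 0xb6, 0x9d, 0x6a, 0xb6, 0xac, 0xbe, 0x22]

t0 = [0xac, 0xbe, 0x6a, 0x36, 0x69, 0x9d, 0x22, 0xb6]
t1 = [0xac, 0x22, 0xb6, 0x6a, 0x6a, 0xac, 0x36, 0x9d]
t2 = [0xac, 0xbe, 0x22, 0x36, 0xb6, 0x9d, 0x6a, 0xb6]
t3 = [0x36, 0xb6, 0x9d, 0x6a, 0xb6, 0xac, 0xbe, 0x22]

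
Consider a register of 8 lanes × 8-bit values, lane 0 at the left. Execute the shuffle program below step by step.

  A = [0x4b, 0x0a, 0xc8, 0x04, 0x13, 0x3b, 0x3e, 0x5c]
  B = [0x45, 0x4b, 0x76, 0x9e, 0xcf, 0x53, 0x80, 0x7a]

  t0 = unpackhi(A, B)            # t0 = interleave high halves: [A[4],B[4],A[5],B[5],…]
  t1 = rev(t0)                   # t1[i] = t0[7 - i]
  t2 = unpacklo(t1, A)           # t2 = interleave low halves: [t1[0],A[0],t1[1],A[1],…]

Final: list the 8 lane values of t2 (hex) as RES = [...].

  t0: 13 cf 3b 53 3e 80 5c 7a
  t1: 7a 5c 80 3e 53 3b cf 13
  t2: 7a 4b 5c 0a 80 c8 3e 04

RES = [ 0x7a  0x4b  0x5c  0x0a  0x80  0xc8  0x3e  0x04 ]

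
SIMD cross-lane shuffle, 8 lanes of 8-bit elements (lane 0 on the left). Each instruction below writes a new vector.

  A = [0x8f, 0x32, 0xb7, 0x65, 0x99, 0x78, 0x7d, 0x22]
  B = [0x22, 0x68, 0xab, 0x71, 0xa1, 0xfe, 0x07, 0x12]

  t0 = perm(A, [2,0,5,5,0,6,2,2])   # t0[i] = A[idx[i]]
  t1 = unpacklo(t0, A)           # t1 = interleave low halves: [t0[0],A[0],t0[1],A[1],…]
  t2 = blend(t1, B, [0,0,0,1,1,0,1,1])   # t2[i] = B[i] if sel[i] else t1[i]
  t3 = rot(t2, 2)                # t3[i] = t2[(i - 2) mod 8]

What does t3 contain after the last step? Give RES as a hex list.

t0 = [0xb7, 0x8f, 0x78, 0x78, 0x8f, 0x7d, 0xb7, 0xb7]
t1 = [0xb7, 0x8f, 0x8f, 0x32, 0x78, 0xb7, 0x78, 0x65]
t2 = [0xb7, 0x8f, 0x8f, 0x71, 0xa1, 0xb7, 0x07, 0x12]
t3 = [0x07, 0x12, 0xb7, 0x8f, 0x8f, 0x71, 0xa1, 0xb7]

RES = [ 0x07  0x12  0xb7  0x8f  0x8f  0x71  0xa1  0xb7 ]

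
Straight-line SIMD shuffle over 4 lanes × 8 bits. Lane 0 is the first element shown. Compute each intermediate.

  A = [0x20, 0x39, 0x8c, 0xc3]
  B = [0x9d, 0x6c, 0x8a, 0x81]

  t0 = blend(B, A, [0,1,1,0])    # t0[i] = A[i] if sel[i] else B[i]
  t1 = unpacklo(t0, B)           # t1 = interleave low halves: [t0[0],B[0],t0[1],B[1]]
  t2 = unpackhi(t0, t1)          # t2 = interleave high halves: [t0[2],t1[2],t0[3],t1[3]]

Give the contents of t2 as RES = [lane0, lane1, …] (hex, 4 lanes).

RES = [0x8c, 0x39, 0x81, 0x6c]

  t0: 9d 39 8c 81
  t1: 9d 9d 39 6c
  t2: 8c 39 81 6c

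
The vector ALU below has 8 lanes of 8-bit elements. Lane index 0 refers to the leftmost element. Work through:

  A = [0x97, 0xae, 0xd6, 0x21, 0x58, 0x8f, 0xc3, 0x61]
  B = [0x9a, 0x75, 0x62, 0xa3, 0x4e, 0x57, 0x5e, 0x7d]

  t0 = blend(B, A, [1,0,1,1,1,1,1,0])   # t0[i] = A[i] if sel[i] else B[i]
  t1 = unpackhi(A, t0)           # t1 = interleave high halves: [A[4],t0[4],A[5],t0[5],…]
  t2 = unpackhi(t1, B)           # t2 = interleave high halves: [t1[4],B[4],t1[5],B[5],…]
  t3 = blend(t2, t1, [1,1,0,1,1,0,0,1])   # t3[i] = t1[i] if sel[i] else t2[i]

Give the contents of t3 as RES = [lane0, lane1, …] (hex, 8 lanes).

RES = [ 0x58  0x58  0xc3  0x8f  0xc3  0x5e  0x7d  0x7d ]

t0 = [0x97, 0x75, 0xd6, 0x21, 0x58, 0x8f, 0xc3, 0x7d]
t1 = [0x58, 0x58, 0x8f, 0x8f, 0xc3, 0xc3, 0x61, 0x7d]
t2 = [0xc3, 0x4e, 0xc3, 0x57, 0x61, 0x5e, 0x7d, 0x7d]
t3 = [0x58, 0x58, 0xc3, 0x8f, 0xc3, 0x5e, 0x7d, 0x7d]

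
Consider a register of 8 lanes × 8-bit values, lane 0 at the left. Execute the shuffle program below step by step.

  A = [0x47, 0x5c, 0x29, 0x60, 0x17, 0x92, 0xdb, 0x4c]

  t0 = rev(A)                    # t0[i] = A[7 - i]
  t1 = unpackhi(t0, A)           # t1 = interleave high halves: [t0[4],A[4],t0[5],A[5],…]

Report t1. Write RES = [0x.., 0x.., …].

  t0: 4c db 92 17 60 29 5c 47
  t1: 60 17 29 92 5c db 47 4c

RES = [0x60, 0x17, 0x29, 0x92, 0x5c, 0xdb, 0x47, 0x4c]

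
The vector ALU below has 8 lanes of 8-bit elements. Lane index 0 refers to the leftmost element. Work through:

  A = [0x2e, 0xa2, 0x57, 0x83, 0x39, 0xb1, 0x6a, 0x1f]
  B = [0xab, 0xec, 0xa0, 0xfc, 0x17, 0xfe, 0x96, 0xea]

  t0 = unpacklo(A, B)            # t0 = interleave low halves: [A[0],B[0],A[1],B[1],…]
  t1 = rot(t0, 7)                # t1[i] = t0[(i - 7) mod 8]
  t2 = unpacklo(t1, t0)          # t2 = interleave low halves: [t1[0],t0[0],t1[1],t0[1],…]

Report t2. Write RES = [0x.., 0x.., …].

RES = [ 0xab  0x2e  0xa2  0xab  0xec  0xa2  0x57  0xec ]

  t0: 2e ab a2 ec 57 a0 83 fc
  t1: ab a2 ec 57 a0 83 fc 2e
  t2: ab 2e a2 ab ec a2 57 ec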